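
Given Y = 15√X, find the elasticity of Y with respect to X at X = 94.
Elasticity = 1/2

Elasticity = (dY/dX) · (X/Y)

dY/dX = 15/(2·√X)
At X = 94: dY/dX = 15·√94/188, Y = 15·√94

Elasticity = (15·√94/188) · (94 / (15·√94)) = 1/2

Interpretation: for a small percentage change in X, the percentage change in Y is approximately 0.50 times as large.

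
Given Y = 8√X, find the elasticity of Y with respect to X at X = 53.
Elasticity = 1/2

Elasticity = (dY/dX) · (X/Y)

dY/dX = 4/√X
At X = 53: dY/dX = 4·√53/53, Y = 8·√53

Elasticity = (4·√53/53) · (53 / (8·√53)) = 1/2

Interpretation: for a small percentage change in X, the percentage change in Y is approximately 0.50 times as large.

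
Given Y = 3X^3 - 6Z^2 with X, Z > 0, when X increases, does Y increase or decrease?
Y increases

Taking the partial derivative:
∂Y/∂X = 9X^2

∂Y/∂X = 9X^2 > 0 (assuming positive values)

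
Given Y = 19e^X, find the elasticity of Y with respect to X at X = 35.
Elasticity = 35

Elasticity = (dY/dX) · (X/Y)

dY/dX = 19·e^X
At X = 35: dY/dX = 19·e^35, Y = 19·e^35

Elasticity = (19·e^35) · (35 / (19·e^35)) = 35

Interpretation: for a small percentage change in X, the percentage change in Y is approximately 35.00 times as large.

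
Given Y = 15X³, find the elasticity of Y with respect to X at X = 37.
Elasticity = 3

Elasticity = (dY/dX) · (X/Y)

dY/dX = 45·X²
At X = 37: dY/dX = 61605, Y = 759795

Elasticity = 61605 · (37 / 759795) = 3

Interpretation: for a small percentage change in X, the percentage change in Y is approximately 3.00 times as large.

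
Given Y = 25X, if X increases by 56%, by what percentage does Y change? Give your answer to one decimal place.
56.0%

For Y = 25X:
If X → X(1 + 0.56)
Then Y → Y · (1 + 0.56)^1
     = Y · 1.5600

Percentage change = ((1 + 0.56)^1 − 1) × 100% = 56.0%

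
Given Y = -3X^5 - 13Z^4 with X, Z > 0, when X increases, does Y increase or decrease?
Y decreases

Taking the partial derivative:
∂Y/∂X = -15X^4

∂Y/∂X = -15X^4 < 0 (assuming positive values)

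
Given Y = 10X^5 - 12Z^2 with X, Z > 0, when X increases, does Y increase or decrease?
Y increases

Taking the partial derivative:
∂Y/∂X = 50X^4

∂Y/∂X = 50X^4 > 0 (assuming positive values)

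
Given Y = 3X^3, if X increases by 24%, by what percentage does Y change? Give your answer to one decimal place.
90.7%

For Y = 3X^3:
If X → X(1 + 0.24)
Then Y → Y · (1 + 0.24)^3
     ≈ Y · 1.9066

Percentage change = ((1 + 0.24)^3 − 1) × 100% ≈ 90.7%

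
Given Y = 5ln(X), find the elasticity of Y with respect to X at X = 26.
Elasticity = 1/ln(26) ≈ 0.3069

Elasticity = (dY/dX) · (X/Y)

dY/dX = 5/X
At X = 26: dY/dX = 5/26, Y = 5·ln(26)

Elasticity = (5/26) · (26 / (5·ln(26))) = 1/ln(26) ≈ 0.3069

Interpretation: for a small percentage change in X, the percentage change in Y is approximately 0.31 times as large.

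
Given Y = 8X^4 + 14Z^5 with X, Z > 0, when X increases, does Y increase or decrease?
Y increases

Taking the partial derivative:
∂Y/∂X = 32X^3

∂Y/∂X = 32X^3 > 0 (assuming positive values)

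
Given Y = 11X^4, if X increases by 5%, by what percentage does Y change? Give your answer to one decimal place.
21.6%

For Y = 11X^4:
If X → X(1 + 0.05)
Then Y → Y · (1 + 0.05)^4
     ≈ Y · 1.2155

Percentage change = ((1 + 0.05)^4 − 1) × 100% ≈ 21.6%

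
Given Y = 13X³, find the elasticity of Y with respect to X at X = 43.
Elasticity = 3

Elasticity = (dY/dX) · (X/Y)

dY/dX = 39·X²
At X = 43: dY/dX = 72111, Y = 1033591

Elasticity = 72111 · (43 / 1033591) = 3

Interpretation: for a small percentage change in X, the percentage change in Y is approximately 3.00 times as large.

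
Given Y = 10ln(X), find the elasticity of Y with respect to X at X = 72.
Elasticity = 1/ln(72) ≈ 0.2338

Elasticity = (dY/dX) · (X/Y)

dY/dX = 10/X
At X = 72: dY/dX = 5/36, Y = 10·ln(72)

Elasticity = (5/36) · (72 / (10·ln(72))) = 1/ln(72) ≈ 0.2338

Interpretation: for a small percentage change in X, the percentage change in Y is approximately 0.23 times as large.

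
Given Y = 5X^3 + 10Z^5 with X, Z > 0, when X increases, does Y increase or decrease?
Y increases

Taking the partial derivative:
∂Y/∂X = 15X^2

∂Y/∂X = 15X^2 > 0 (assuming positive values)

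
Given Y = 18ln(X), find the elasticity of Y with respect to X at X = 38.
Elasticity = 1/ln(38) ≈ 0.2749

Elasticity = (dY/dX) · (X/Y)

dY/dX = 18/X
At X = 38: dY/dX = 9/19, Y = 18·ln(38)

Elasticity = (9/19) · (38 / (18·ln(38))) = 1/ln(38) ≈ 0.2749

Interpretation: for a small percentage change in X, the percentage change in Y is approximately 0.27 times as large.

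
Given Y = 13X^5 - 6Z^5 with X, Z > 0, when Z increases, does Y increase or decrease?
Y decreases

Taking the partial derivative:
∂Y/∂Z = -30Z^4

∂Y/∂Z = -30Z^4 < 0 (assuming positive values)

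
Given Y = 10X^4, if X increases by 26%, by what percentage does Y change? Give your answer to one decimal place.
152.0%

For Y = 10X^4:
If X → X(1 + 0.26)
Then Y → Y · (1 + 0.26)^4
     ≈ Y · 2.5205

Percentage change = ((1 + 0.26)^4 − 1) × 100% ≈ 152.0%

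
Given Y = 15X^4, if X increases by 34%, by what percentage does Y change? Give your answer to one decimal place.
222.4%

For Y = 15X^4:
If X → X(1 + 0.34)
Then Y → Y · (1 + 0.34)^4
     ≈ Y · 3.2242

Percentage change = ((1 + 0.34)^4 − 1) × 100% ≈ 222.4%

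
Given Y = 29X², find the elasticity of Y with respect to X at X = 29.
Elasticity = 2

Elasticity = (dY/dX) · (X/Y)

dY/dX = 58·X
At X = 29: dY/dX = 1682, Y = 24389

Elasticity = 1682 · (29 / 24389) = 2

Interpretation: for a small percentage change in X, the percentage change in Y is approximately 2.00 times as large.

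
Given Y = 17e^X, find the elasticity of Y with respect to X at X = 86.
Elasticity = 86

Elasticity = (dY/dX) · (X/Y)

dY/dX = 17·e^X
At X = 86: dY/dX = 17·e^86, Y = 17·e^86

Elasticity = (17·e^86) · (86 / (17·e^86)) = 86

Interpretation: for a small percentage change in X, the percentage change in Y is approximately 86.00 times as large.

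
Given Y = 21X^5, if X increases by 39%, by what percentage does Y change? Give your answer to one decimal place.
418.9%

For Y = 21X^5:
If X → X(1 + 0.39)
Then Y → Y · (1 + 0.39)^5
     ≈ Y · 5.1889

Percentage change = ((1 + 0.39)^5 − 1) × 100% ≈ 418.9%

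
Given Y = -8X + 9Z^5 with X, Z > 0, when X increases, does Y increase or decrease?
Y decreases

Taking the partial derivative:
∂Y/∂X = -8

∂Y/∂X = -8 < 0 (assuming positive values)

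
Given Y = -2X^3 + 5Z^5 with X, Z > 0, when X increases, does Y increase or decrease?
Y decreases

Taking the partial derivative:
∂Y/∂X = -6X^2

∂Y/∂X = -6X^2 < 0 (assuming positive values)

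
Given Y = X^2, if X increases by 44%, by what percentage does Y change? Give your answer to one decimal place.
107.4%

For Y = X^2:
If X → X(1 + 0.44)
Then Y → Y · (1 + 0.44)^2
     = Y · 2.0736

Percentage change = ((1 + 0.44)^2 − 1) × 100% ≈ 107.4%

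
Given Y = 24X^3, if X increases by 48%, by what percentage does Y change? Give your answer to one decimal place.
224.2%

For Y = 24X^3:
If X → X(1 + 0.48)
Then Y → Y · (1 + 0.48)^3
     ≈ Y · 3.2418

Percentage change = ((1 + 0.48)^3 − 1) × 100% ≈ 224.2%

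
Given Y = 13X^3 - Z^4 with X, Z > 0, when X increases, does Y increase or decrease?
Y increases

Taking the partial derivative:
∂Y/∂X = 39X^2

∂Y/∂X = 39X^2 > 0 (assuming positive values)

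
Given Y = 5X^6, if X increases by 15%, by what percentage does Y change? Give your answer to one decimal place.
131.3%

For Y = 5X^6:
If X → X(1 + 0.15)
Then Y → Y · (1 + 0.15)^6
     ≈ Y · 2.3131

Percentage change = ((1 + 0.15)^6 − 1) × 100% ≈ 131.3%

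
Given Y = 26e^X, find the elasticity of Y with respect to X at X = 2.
Elasticity = 2

Elasticity = (dY/dX) · (X/Y)

dY/dX = 26·e^X
At X = 2: dY/dX = 26·e^2, Y = 26·e^2

Elasticity = (26·e^2) · (2 / (26·e^2)) = 2

Interpretation: for a small percentage change in X, the percentage change in Y is approximately 2.00 times as large.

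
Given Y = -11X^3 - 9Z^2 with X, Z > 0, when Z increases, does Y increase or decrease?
Y decreases

Taking the partial derivative:
∂Y/∂Z = -18Z

∂Y/∂Z = -18Z < 0 (assuming positive values)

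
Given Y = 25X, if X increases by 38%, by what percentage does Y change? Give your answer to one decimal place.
38.0%

For Y = 25X:
If X → X(1 + 0.38)
Then Y → Y · (1 + 0.38)^1
     = Y · 1.3800

Percentage change = ((1 + 0.38)^1 − 1) × 100% = 38.0%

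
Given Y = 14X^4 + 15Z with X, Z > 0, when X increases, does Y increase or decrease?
Y increases

Taking the partial derivative:
∂Y/∂X = 56X^3

∂Y/∂X = 56X^3 > 0 (assuming positive values)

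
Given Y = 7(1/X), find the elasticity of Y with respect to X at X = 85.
Elasticity = -1

Elasticity = (dY/dX) · (X/Y)

dY/dX = -7/X²
At X = 85: dY/dX = -7/7225, Y = 7/85

Elasticity = (-7/7225) · (85 / (7/85)) = -1

Interpretation: for a small percentage change in X, the percentage change in Y is approximately -1.00 times as large.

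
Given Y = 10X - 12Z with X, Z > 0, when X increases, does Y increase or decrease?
Y increases

Taking the partial derivative:
∂Y/∂X = 10

∂Y/∂X = 10 > 0 (assuming positive values)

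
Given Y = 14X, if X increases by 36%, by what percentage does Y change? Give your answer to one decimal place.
36.0%

For Y = 14X:
If X → X(1 + 0.36)
Then Y → Y · (1 + 0.36)^1
     = Y · 1.3600

Percentage change = ((1 + 0.36)^1 − 1) × 100% = 36.0%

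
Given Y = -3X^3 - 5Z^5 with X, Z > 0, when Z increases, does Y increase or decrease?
Y decreases

Taking the partial derivative:
∂Y/∂Z = -25Z^4

∂Y/∂Z = -25Z^4 < 0 (assuming positive values)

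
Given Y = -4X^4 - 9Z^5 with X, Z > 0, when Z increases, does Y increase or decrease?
Y decreases

Taking the partial derivative:
∂Y/∂Z = -45Z^4

∂Y/∂Z = -45Z^4 < 0 (assuming positive values)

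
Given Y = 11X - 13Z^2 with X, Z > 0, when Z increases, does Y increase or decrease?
Y decreases

Taking the partial derivative:
∂Y/∂Z = -26Z

∂Y/∂Z = -26Z < 0 (assuming positive values)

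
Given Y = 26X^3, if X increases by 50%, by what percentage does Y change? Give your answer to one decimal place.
237.5%

For Y = 26X^3:
If X → X(1 + 0.5)
Then Y → Y · (1 + 0.5)^3
     = Y · 3.3750

Percentage change = ((1 + 0.5)^3 − 1) × 100% = 237.5%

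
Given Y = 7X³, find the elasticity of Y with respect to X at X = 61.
Elasticity = 3

Elasticity = (dY/dX) · (X/Y)

dY/dX = 21·X²
At X = 61: dY/dX = 78141, Y = 1588867

Elasticity = 78141 · (61 / 1588867) = 3

Interpretation: for a small percentage change in X, the percentage change in Y is approximately 3.00 times as large.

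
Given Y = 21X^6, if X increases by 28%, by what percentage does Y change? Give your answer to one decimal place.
339.8%

For Y = 21X^6:
If X → X(1 + 0.28)
Then Y → Y · (1 + 0.28)^6
     ≈ Y · 4.3980

Percentage change = ((1 + 0.28)^6 − 1) × 100% ≈ 339.8%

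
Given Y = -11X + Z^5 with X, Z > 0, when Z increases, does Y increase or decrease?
Y increases

Taking the partial derivative:
∂Y/∂Z = 5Z^4

∂Y/∂Z = 5Z^4 > 0 (assuming positive values)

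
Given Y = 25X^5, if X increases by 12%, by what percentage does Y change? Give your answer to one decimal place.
76.2%

For Y = 25X^5:
If X → X(1 + 0.12)
Then Y → Y · (1 + 0.12)^5
     ≈ Y · 1.7623

Percentage change = ((1 + 0.12)^5 − 1) × 100% ≈ 76.2%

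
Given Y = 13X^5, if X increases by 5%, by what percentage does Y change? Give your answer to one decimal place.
27.6%

For Y = 13X^5:
If X → X(1 + 0.05)
Then Y → Y · (1 + 0.05)^5
     ≈ Y · 1.2763

Percentage change = ((1 + 0.05)^5 − 1) × 100% ≈ 27.6%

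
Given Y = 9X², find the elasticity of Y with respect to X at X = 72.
Elasticity = 2

Elasticity = (dY/dX) · (X/Y)

dY/dX = 18·X
At X = 72: dY/dX = 1296, Y = 46656

Elasticity = 1296 · (72 / 46656) = 2

Interpretation: for a small percentage change in X, the percentage change in Y is approximately 2.00 times as large.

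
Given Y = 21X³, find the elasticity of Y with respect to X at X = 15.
Elasticity = 3

Elasticity = (dY/dX) · (X/Y)

dY/dX = 63·X²
At X = 15: dY/dX = 14175, Y = 70875

Elasticity = 14175 · (15 / 70875) = 3

Interpretation: for a small percentage change in X, the percentage change in Y is approximately 3.00 times as large.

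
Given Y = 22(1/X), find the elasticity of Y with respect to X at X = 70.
Elasticity = -1

Elasticity = (dY/dX) · (X/Y)

dY/dX = -22/X²
At X = 70: dY/dX = -11/2450, Y = 11/35

Elasticity = (-11/2450) · (70 / (11/35)) = -1

Interpretation: for a small percentage change in X, the percentage change in Y is approximately -1.00 times as large.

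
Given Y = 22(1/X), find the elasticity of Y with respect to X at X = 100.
Elasticity = -1

Elasticity = (dY/dX) · (X/Y)

dY/dX = -22/X²
At X = 100: dY/dX = -11/5000, Y = 11/50

Elasticity = (-11/5000) · (100 / (11/50)) = -1

Interpretation: for a small percentage change in X, the percentage change in Y is approximately -1.00 times as large.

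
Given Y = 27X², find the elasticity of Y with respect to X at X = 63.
Elasticity = 2

Elasticity = (dY/dX) · (X/Y)

dY/dX = 54·X
At X = 63: dY/dX = 3402, Y = 107163

Elasticity = 3402 · (63 / 107163) = 2

Interpretation: for a small percentage change in X, the percentage change in Y is approximately 2.00 times as large.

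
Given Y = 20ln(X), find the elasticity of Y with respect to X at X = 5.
Elasticity = 1/ln(5) ≈ 0.6213

Elasticity = (dY/dX) · (X/Y)

dY/dX = 20/X
At X = 5: dY/dX = 4, Y = 20·ln(5)

Elasticity = 4 · (5 / (20·ln(5))) = 1/ln(5) ≈ 0.6213

Interpretation: for a small percentage change in X, the percentage change in Y is approximately 0.62 times as large.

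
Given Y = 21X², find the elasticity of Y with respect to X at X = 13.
Elasticity = 2

Elasticity = (dY/dX) · (X/Y)

dY/dX = 42·X
At X = 13: dY/dX = 546, Y = 3549

Elasticity = 546 · (13 / 3549) = 2

Interpretation: for a small percentage change in X, the percentage change in Y is approximately 2.00 times as large.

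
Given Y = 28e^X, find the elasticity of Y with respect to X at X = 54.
Elasticity = 54

Elasticity = (dY/dX) · (X/Y)

dY/dX = 28·e^X
At X = 54: dY/dX = 28·e^54, Y = 28·e^54

Elasticity = (28·e^54) · (54 / (28·e^54)) = 54

Interpretation: for a small percentage change in X, the percentage change in Y is approximately 54.00 times as large.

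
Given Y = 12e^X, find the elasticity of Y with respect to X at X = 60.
Elasticity = 60

Elasticity = (dY/dX) · (X/Y)

dY/dX = 12·e^X
At X = 60: dY/dX = 12·e^60, Y = 12·e^60

Elasticity = (12·e^60) · (60 / (12·e^60)) = 60

Interpretation: for a small percentage change in X, the percentage change in Y is approximately 60.00 times as large.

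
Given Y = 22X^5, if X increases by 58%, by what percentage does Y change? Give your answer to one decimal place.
884.7%

For Y = 22X^5:
If X → X(1 + 0.58)
Then Y → Y · (1 + 0.58)^5
     ≈ Y · 9.8466

Percentage change = ((1 + 0.58)^5 − 1) × 100% ≈ 884.7%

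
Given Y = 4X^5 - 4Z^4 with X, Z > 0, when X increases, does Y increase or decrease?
Y increases

Taking the partial derivative:
∂Y/∂X = 20X^4

∂Y/∂X = 20X^4 > 0 (assuming positive values)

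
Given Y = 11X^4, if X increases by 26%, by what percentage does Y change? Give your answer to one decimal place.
152.0%

For Y = 11X^4:
If X → X(1 + 0.26)
Then Y → Y · (1 + 0.26)^4
     ≈ Y · 2.5205

Percentage change = ((1 + 0.26)^4 − 1) × 100% ≈ 152.0%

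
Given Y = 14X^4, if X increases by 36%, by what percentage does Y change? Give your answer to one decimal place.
242.1%

For Y = 14X^4:
If X → X(1 + 0.36)
Then Y → Y · (1 + 0.36)^4
     ≈ Y · 3.4210

Percentage change = ((1 + 0.36)^4 − 1) × 100% ≈ 242.1%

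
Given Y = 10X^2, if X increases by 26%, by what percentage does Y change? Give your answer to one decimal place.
58.8%

For Y = 10X^2:
If X → X(1 + 0.26)
Then Y → Y · (1 + 0.26)^2
     = Y · 1.5876

Percentage change = ((1 + 0.26)^2 − 1) × 100% ≈ 58.8%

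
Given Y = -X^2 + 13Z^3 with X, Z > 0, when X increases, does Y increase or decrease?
Y decreases

Taking the partial derivative:
∂Y/∂X = -2X

∂Y/∂X = -2X < 0 (assuming positive values)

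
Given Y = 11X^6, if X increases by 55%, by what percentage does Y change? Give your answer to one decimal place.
1286.7%

For Y = 11X^6:
If X → X(1 + 0.55)
Then Y → Y · (1 + 0.55)^6
     ≈ Y · 13.8672

Percentage change = ((1 + 0.55)^6 − 1) × 100% ≈ 1286.7%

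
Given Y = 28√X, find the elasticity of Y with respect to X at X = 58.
Elasticity = 1/2

Elasticity = (dY/dX) · (X/Y)

dY/dX = 14/√X
At X = 58: dY/dX = 7·√58/29, Y = 28·√58

Elasticity = (7·√58/29) · (58 / (28·√58)) = 1/2

Interpretation: for a small percentage change in X, the percentage change in Y is approximately 0.50 times as large.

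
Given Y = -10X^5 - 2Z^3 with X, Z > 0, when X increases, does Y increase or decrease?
Y decreases

Taking the partial derivative:
∂Y/∂X = -50X^4

∂Y/∂X = -50X^4 < 0 (assuming positive values)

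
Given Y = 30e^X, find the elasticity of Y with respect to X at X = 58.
Elasticity = 58

Elasticity = (dY/dX) · (X/Y)

dY/dX = 30·e^X
At X = 58: dY/dX = 30·e^58, Y = 30·e^58

Elasticity = (30·e^58) · (58 / (30·e^58)) = 58

Interpretation: for a small percentage change in X, the percentage change in Y is approximately 58.00 times as large.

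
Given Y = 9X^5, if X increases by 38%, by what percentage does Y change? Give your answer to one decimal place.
400.5%

For Y = 9X^5:
If X → X(1 + 0.38)
Then Y → Y · (1 + 0.38)^5
     ≈ Y · 5.0049

Percentage change = ((1 + 0.38)^5 − 1) × 100% ≈ 400.5%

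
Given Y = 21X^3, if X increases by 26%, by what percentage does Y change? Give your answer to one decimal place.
100.0%

For Y = 21X^3:
If X → X(1 + 0.26)
Then Y → Y · (1 + 0.26)^3
     ≈ Y · 2.0004

Percentage change = ((1 + 0.26)^3 − 1) × 100% ≈ 100.0%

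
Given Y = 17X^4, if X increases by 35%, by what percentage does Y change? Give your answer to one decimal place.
232.2%

For Y = 17X^4:
If X → X(1 + 0.35)
Then Y → Y · (1 + 0.35)^4
     ≈ Y · 3.3215

Percentage change = ((1 + 0.35)^4 − 1) × 100% ≈ 232.2%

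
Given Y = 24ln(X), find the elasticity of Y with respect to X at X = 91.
Elasticity = 1/ln(91) ≈ 0.2217

Elasticity = (dY/dX) · (X/Y)

dY/dX = 24/X
At X = 91: dY/dX = 24/91, Y = 24·ln(91)

Elasticity = (24/91) · (91 / (24·ln(91))) = 1/ln(91) ≈ 0.2217

Interpretation: for a small percentage change in X, the percentage change in Y is approximately 0.22 times as large.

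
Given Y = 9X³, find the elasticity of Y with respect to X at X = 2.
Elasticity = 3

Elasticity = (dY/dX) · (X/Y)

dY/dX = 27·X²
At X = 2: dY/dX = 108, Y = 72

Elasticity = 108 · (2 / 72) = 3

Interpretation: for a small percentage change in X, the percentage change in Y is approximately 3.00 times as large.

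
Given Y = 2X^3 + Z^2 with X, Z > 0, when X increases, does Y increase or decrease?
Y increases

Taking the partial derivative:
∂Y/∂X = 6X^2

∂Y/∂X = 6X^2 > 0 (assuming positive values)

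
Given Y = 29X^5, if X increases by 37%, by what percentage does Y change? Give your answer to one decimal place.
382.6%

For Y = 29X^5:
If X → X(1 + 0.37)
Then Y → Y · (1 + 0.37)^5
     ≈ Y · 4.8262

Percentage change = ((1 + 0.37)^5 − 1) × 100% ≈ 382.6%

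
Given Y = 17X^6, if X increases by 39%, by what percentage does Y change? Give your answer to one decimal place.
621.3%

For Y = 17X^6:
If X → X(1 + 0.39)
Then Y → Y · (1 + 0.39)^6
     ≈ Y · 7.2125

Percentage change = ((1 + 0.39)^6 − 1) × 100% ≈ 621.3%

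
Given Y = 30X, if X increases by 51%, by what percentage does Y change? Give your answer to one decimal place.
51.0%

For Y = 30X:
If X → X(1 + 0.51)
Then Y → Y · (1 + 0.51)^1
     = Y · 1.5100

Percentage change = ((1 + 0.51)^1 − 1) × 100% = 51.0%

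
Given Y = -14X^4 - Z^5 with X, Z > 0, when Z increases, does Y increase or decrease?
Y decreases

Taking the partial derivative:
∂Y/∂Z = -5Z^4

∂Y/∂Z = -5Z^4 < 0 (assuming positive values)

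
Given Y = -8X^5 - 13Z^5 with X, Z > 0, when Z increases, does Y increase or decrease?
Y decreases

Taking the partial derivative:
∂Y/∂Z = -65Z^4

∂Y/∂Z = -65Z^4 < 0 (assuming positive values)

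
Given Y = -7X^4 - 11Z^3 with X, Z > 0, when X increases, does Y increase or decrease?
Y decreases

Taking the partial derivative:
∂Y/∂X = -28X^3

∂Y/∂X = -28X^3 < 0 (assuming positive values)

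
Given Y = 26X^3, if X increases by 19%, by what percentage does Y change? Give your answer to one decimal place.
68.5%

For Y = 26X^3:
If X → X(1 + 0.19)
Then Y → Y · (1 + 0.19)^3
     ≈ Y · 1.6852

Percentage change = ((1 + 0.19)^3 − 1) × 100% ≈ 68.5%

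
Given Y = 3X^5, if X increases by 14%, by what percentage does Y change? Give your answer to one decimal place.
92.5%

For Y = 3X^5:
If X → X(1 + 0.14)
Then Y → Y · (1 + 0.14)^5
     ≈ Y · 1.9254

Percentage change = ((1 + 0.14)^5 − 1) × 100% ≈ 92.5%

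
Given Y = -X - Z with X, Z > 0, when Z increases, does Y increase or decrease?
Y decreases

Taking the partial derivative:
∂Y/∂Z = -1

∂Y/∂Z = -1 < 0 (assuming positive values)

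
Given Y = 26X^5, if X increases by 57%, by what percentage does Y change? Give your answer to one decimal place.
853.9%

For Y = 26X^5:
If X → X(1 + 0.57)
Then Y → Y · (1 + 0.57)^5
     ≈ Y · 9.5389

Percentage change = ((1 + 0.57)^5 − 1) × 100% ≈ 853.9%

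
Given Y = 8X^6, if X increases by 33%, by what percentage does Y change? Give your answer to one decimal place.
453.5%

For Y = 8X^6:
If X → X(1 + 0.33)
Then Y → Y · (1 + 0.33)^6
     ≈ Y · 5.5349

Percentage change = ((1 + 0.33)^6 − 1) × 100% ≈ 453.5%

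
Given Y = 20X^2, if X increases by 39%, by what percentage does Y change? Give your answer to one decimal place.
93.2%

For Y = 20X^2:
If X → X(1 + 0.39)
Then Y → Y · (1 + 0.39)^2
     = Y · 1.9321

Percentage change = ((1 + 0.39)^2 − 1) × 100% ≈ 93.2%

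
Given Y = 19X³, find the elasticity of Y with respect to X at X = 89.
Elasticity = 3

Elasticity = (dY/dX) · (X/Y)

dY/dX = 57·X²
At X = 89: dY/dX = 451497, Y = 13394411

Elasticity = 451497 · (89 / 13394411) = 3

Interpretation: for a small percentage change in X, the percentage change in Y is approximately 3.00 times as large.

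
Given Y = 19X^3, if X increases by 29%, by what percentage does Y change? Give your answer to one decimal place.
114.7%

For Y = 19X^3:
If X → X(1 + 0.29)
Then Y → Y · (1 + 0.29)^3
     ≈ Y · 2.1467

Percentage change = ((1 + 0.29)^3 − 1) × 100% ≈ 114.7%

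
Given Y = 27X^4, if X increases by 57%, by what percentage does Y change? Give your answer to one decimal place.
507.6%

For Y = 27X^4:
If X → X(1 + 0.57)
Then Y → Y · (1 + 0.57)^4
     ≈ Y · 6.0757

Percentage change = ((1 + 0.57)^4 − 1) × 100% ≈ 507.6%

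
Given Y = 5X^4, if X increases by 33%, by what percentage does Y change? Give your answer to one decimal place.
212.9%

For Y = 5X^4:
If X → X(1 + 0.33)
Then Y → Y · (1 + 0.33)^4
     ≈ Y · 3.1290

Percentage change = ((1 + 0.33)^4 − 1) × 100% ≈ 212.9%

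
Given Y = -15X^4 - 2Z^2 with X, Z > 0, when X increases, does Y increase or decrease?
Y decreases

Taking the partial derivative:
∂Y/∂X = -60X^3

∂Y/∂X = -60X^3 < 0 (assuming positive values)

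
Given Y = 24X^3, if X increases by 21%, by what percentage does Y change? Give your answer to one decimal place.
77.2%

For Y = 24X^3:
If X → X(1 + 0.21)
Then Y → Y · (1 + 0.21)^3
     ≈ Y · 1.7716

Percentage change = ((1 + 0.21)^3 − 1) × 100% ≈ 77.2%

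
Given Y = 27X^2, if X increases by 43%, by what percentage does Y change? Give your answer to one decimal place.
104.5%

For Y = 27X^2:
If X → X(1 + 0.43)
Then Y → Y · (1 + 0.43)^2
     = Y · 2.0449

Percentage change = ((1 + 0.43)^2 − 1) × 100% ≈ 104.5%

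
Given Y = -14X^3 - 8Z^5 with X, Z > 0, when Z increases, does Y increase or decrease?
Y decreases

Taking the partial derivative:
∂Y/∂Z = -40Z^4

∂Y/∂Z = -40Z^4 < 0 (assuming positive values)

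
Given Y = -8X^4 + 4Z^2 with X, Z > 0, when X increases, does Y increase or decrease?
Y decreases

Taking the partial derivative:
∂Y/∂X = -32X^3

∂Y/∂X = -32X^3 < 0 (assuming positive values)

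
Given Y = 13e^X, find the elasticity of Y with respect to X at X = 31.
Elasticity = 31

Elasticity = (dY/dX) · (X/Y)

dY/dX = 13·e^X
At X = 31: dY/dX = 13·e^31, Y = 13·e^31

Elasticity = (13·e^31) · (31 / (13·e^31)) = 31

Interpretation: for a small percentage change in X, the percentage change in Y is approximately 31.00 times as large.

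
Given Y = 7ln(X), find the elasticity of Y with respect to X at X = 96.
Elasticity = 1/ln(96) ≈ 0.2191

Elasticity = (dY/dX) · (X/Y)

dY/dX = 7/X
At X = 96: dY/dX = 7/96, Y = 7·ln(96)

Elasticity = (7/96) · (96 / (7·ln(96))) = 1/ln(96) ≈ 0.2191

Interpretation: for a small percentage change in X, the percentage change in Y is approximately 0.22 times as large.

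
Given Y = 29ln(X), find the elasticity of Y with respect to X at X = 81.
Elasticity = 1/ln(81) ≈ 0.2276

Elasticity = (dY/dX) · (X/Y)

dY/dX = 29/X
At X = 81: dY/dX = 29/81, Y = 29·ln(81)

Elasticity = (29/81) · (81 / (29·ln(81))) = 1/ln(81) ≈ 0.2276

Interpretation: for a small percentage change in X, the percentage change in Y is approximately 0.23 times as large.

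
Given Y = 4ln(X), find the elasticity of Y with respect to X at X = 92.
Elasticity = 1/ln(92) ≈ 0.2212

Elasticity = (dY/dX) · (X/Y)

dY/dX = 4/X
At X = 92: dY/dX = 1/23, Y = 4·ln(92)

Elasticity = (1/23) · (92 / (4·ln(92))) = 1/ln(92) ≈ 0.2212

Interpretation: for a small percentage change in X, the percentage change in Y is approximately 0.22 times as large.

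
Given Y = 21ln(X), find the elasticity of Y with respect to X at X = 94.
Elasticity = 1/ln(94) ≈ 0.2201

Elasticity = (dY/dX) · (X/Y)

dY/dX = 21/X
At X = 94: dY/dX = 21/94, Y = 21·ln(94)

Elasticity = (21/94) · (94 / (21·ln(94))) = 1/ln(94) ≈ 0.2201

Interpretation: for a small percentage change in X, the percentage change in Y is approximately 0.22 times as large.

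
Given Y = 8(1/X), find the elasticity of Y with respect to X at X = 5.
Elasticity = -1

Elasticity = (dY/dX) · (X/Y)

dY/dX = -8/X²
At X = 5: dY/dX = -8/25, Y = 8/5

Elasticity = (-8/25) · (5 / (8/5)) = -1

Interpretation: for a small percentage change in X, the percentage change in Y is approximately -1.00 times as large.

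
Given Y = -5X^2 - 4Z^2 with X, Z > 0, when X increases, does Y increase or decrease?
Y decreases

Taking the partial derivative:
∂Y/∂X = -10X

∂Y/∂X = -10X < 0 (assuming positive values)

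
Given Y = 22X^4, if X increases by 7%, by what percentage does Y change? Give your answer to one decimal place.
31.1%

For Y = 22X^4:
If X → X(1 + 0.07)
Then Y → Y · (1 + 0.07)^4
     ≈ Y · 1.3108

Percentage change = ((1 + 0.07)^4 − 1) × 100% ≈ 31.1%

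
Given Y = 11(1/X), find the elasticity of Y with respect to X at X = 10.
Elasticity = -1

Elasticity = (dY/dX) · (X/Y)

dY/dX = -11/X²
At X = 10: dY/dX = -11/100, Y = 11/10

Elasticity = (-11/100) · (10 / (11/10)) = -1

Interpretation: for a small percentage change in X, the percentage change in Y is approximately -1.00 times as large.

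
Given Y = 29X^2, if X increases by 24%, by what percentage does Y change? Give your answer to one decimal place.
53.8%

For Y = 29X^2:
If X → X(1 + 0.24)
Then Y → Y · (1 + 0.24)^2
     = Y · 1.5376

Percentage change = ((1 + 0.24)^2 − 1) × 100% ≈ 53.8%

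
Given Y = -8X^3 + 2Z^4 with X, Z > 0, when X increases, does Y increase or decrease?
Y decreases

Taking the partial derivative:
∂Y/∂X = -24X^2

∂Y/∂X = -24X^2 < 0 (assuming positive values)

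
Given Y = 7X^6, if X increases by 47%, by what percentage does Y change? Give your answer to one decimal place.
909.0%

For Y = 7X^6:
If X → X(1 + 0.47)
Then Y → Y · (1 + 0.47)^6
     ≈ Y · 10.0903

Percentage change = ((1 + 0.47)^6 − 1) × 100% ≈ 909.0%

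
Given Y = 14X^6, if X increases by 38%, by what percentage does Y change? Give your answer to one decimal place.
590.7%

For Y = 14X^6:
If X → X(1 + 0.38)
Then Y → Y · (1 + 0.38)^6
     ≈ Y · 6.9068

Percentage change = ((1 + 0.38)^6 − 1) × 100% ≈ 590.7%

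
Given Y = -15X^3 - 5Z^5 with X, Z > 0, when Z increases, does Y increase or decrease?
Y decreases

Taking the partial derivative:
∂Y/∂Z = -25Z^4

∂Y/∂Z = -25Z^4 < 0 (assuming positive values)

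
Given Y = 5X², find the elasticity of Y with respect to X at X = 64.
Elasticity = 2

Elasticity = (dY/dX) · (X/Y)

dY/dX = 10·X
At X = 64: dY/dX = 640, Y = 20480

Elasticity = 640 · (64 / 20480) = 2

Interpretation: for a small percentage change in X, the percentage change in Y is approximately 2.00 times as large.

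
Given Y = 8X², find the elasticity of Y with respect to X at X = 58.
Elasticity = 2

Elasticity = (dY/dX) · (X/Y)

dY/dX = 16·X
At X = 58: dY/dX = 928, Y = 26912

Elasticity = 928 · (58 / 26912) = 2

Interpretation: for a small percentage change in X, the percentage change in Y is approximately 2.00 times as large.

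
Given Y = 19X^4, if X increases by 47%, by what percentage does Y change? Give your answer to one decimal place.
366.9%

For Y = 19X^4:
If X → X(1 + 0.47)
Then Y → Y · (1 + 0.47)^4
     ≈ Y · 4.6695

Percentage change = ((1 + 0.47)^4 − 1) × 100% ≈ 366.9%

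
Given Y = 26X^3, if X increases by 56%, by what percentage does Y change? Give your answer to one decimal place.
279.6%

For Y = 26X^3:
If X → X(1 + 0.56)
Then Y → Y · (1 + 0.56)^3
     ≈ Y · 3.7964

Percentage change = ((1 + 0.56)^3 − 1) × 100% ≈ 279.6%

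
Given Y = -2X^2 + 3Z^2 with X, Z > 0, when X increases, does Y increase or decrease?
Y decreases

Taking the partial derivative:
∂Y/∂X = -4X

∂Y/∂X = -4X < 0 (assuming positive values)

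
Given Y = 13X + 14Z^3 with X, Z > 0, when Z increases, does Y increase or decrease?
Y increases

Taking the partial derivative:
∂Y/∂Z = 42Z^2

∂Y/∂Z = 42Z^2 > 0 (assuming positive values)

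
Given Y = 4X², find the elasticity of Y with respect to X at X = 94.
Elasticity = 2

Elasticity = (dY/dX) · (X/Y)

dY/dX = 8·X
At X = 94: dY/dX = 752, Y = 35344

Elasticity = 752 · (94 / 35344) = 2

Interpretation: for a small percentage change in X, the percentage change in Y is approximately 2.00 times as large.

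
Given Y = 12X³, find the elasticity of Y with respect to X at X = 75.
Elasticity = 3

Elasticity = (dY/dX) · (X/Y)

dY/dX = 36·X²
At X = 75: dY/dX = 202500, Y = 5062500

Elasticity = 202500 · (75 / 5062500) = 3

Interpretation: for a small percentage change in X, the percentage change in Y is approximately 3.00 times as large.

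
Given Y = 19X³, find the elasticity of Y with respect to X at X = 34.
Elasticity = 3

Elasticity = (dY/dX) · (X/Y)

dY/dX = 57·X²
At X = 34: dY/dX = 65892, Y = 746776

Elasticity = 65892 · (34 / 746776) = 3

Interpretation: for a small percentage change in X, the percentage change in Y is approximately 3.00 times as large.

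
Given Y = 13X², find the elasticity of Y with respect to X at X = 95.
Elasticity = 2

Elasticity = (dY/dX) · (X/Y)

dY/dX = 26·X
At X = 95: dY/dX = 2470, Y = 117325

Elasticity = 2470 · (95 / 117325) = 2

Interpretation: for a small percentage change in X, the percentage change in Y is approximately 2.00 times as large.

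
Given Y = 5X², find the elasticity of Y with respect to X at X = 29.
Elasticity = 2

Elasticity = (dY/dX) · (X/Y)

dY/dX = 10·X
At X = 29: dY/dX = 290, Y = 4205

Elasticity = 290 · (29 / 4205) = 2

Interpretation: for a small percentage change in X, the percentage change in Y is approximately 2.00 times as large.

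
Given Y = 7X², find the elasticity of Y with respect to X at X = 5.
Elasticity = 2

Elasticity = (dY/dX) · (X/Y)

dY/dX = 14·X
At X = 5: dY/dX = 70, Y = 175

Elasticity = 70 · (5 / 175) = 2

Interpretation: for a small percentage change in X, the percentage change in Y is approximately 2.00 times as large.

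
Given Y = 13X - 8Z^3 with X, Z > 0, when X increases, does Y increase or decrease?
Y increases

Taking the partial derivative:
∂Y/∂X = 13

∂Y/∂X = 13 > 0 (assuming positive values)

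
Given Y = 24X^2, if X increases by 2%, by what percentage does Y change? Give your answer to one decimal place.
4.0%

For Y = 24X^2:
If X → X(1 + 0.02)
Then Y → Y · (1 + 0.02)^2
     = Y · 1.0404

Percentage change = ((1 + 0.02)^2 − 1) × 100% ≈ 4.0%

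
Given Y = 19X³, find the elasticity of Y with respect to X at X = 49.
Elasticity = 3

Elasticity = (dY/dX) · (X/Y)

dY/dX = 57·X²
At X = 49: dY/dX = 136857, Y = 2235331

Elasticity = 136857 · (49 / 2235331) = 3

Interpretation: for a small percentage change in X, the percentage change in Y is approximately 3.00 times as large.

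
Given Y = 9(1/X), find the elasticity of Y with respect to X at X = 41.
Elasticity = -1

Elasticity = (dY/dX) · (X/Y)

dY/dX = -9/X²
At X = 41: dY/dX = -9/1681, Y = 9/41

Elasticity = (-9/1681) · (41 / (9/41)) = -1

Interpretation: for a small percentage change in X, the percentage change in Y is approximately -1.00 times as large.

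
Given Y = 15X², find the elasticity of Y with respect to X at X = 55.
Elasticity = 2

Elasticity = (dY/dX) · (X/Y)

dY/dX = 30·X
At X = 55: dY/dX = 1650, Y = 45375

Elasticity = 1650 · (55 / 45375) = 2

Interpretation: for a small percentage change in X, the percentage change in Y is approximately 2.00 times as large.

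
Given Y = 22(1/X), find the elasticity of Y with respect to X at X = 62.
Elasticity = -1

Elasticity = (dY/dX) · (X/Y)

dY/dX = -22/X²
At X = 62: dY/dX = -11/1922, Y = 11/31

Elasticity = (-11/1922) · (62 / (11/31)) = -1

Interpretation: for a small percentage change in X, the percentage change in Y is approximately -1.00 times as large.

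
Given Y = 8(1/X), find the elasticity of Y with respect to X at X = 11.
Elasticity = -1

Elasticity = (dY/dX) · (X/Y)

dY/dX = -8/X²
At X = 11: dY/dX = -8/121, Y = 8/11

Elasticity = (-8/121) · (11 / (8/11)) = -1

Interpretation: for a small percentage change in X, the percentage change in Y is approximately -1.00 times as large.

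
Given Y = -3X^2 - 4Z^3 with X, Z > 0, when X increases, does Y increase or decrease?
Y decreases

Taking the partial derivative:
∂Y/∂X = -6X

∂Y/∂X = -6X < 0 (assuming positive values)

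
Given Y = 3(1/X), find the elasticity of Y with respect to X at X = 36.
Elasticity = -1

Elasticity = (dY/dX) · (X/Y)

dY/dX = -3/X²
At X = 36: dY/dX = -1/432, Y = 1/12

Elasticity = (-1/432) · (36 / (1/12)) = -1

Interpretation: for a small percentage change in X, the percentage change in Y is approximately -1.00 times as large.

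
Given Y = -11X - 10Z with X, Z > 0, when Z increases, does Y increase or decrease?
Y decreases

Taking the partial derivative:
∂Y/∂Z = -10

∂Y/∂Z = -10 < 0 (assuming positive values)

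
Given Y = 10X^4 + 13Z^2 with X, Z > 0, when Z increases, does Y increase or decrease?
Y increases

Taking the partial derivative:
∂Y/∂Z = 26Z

∂Y/∂Z = 26Z > 0 (assuming positive values)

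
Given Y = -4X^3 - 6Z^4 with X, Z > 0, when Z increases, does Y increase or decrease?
Y decreases

Taking the partial derivative:
∂Y/∂Z = -24Z^3

∂Y/∂Z = -24Z^3 < 0 (assuming positive values)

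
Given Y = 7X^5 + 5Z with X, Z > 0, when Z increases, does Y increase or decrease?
Y increases

Taking the partial derivative:
∂Y/∂Z = 5

∂Y/∂Z = 5 > 0 (assuming positive values)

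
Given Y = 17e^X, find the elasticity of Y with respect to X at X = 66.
Elasticity = 66

Elasticity = (dY/dX) · (X/Y)

dY/dX = 17·e^X
At X = 66: dY/dX = 17·e^66, Y = 17·e^66

Elasticity = (17·e^66) · (66 / (17·e^66)) = 66

Interpretation: for a small percentage change in X, the percentage change in Y is approximately 66.00 times as large.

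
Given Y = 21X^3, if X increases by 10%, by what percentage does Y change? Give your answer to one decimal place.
33.1%

For Y = 21X^3:
If X → X(1 + 0.1)
Then Y → Y · (1 + 0.1)^3
     = Y · 1.3310

Percentage change = ((1 + 0.1)^3 − 1) × 100% = 33.1%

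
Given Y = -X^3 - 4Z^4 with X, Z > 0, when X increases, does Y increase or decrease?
Y decreases

Taking the partial derivative:
∂Y/∂X = -3X^2

∂Y/∂X = -3X^2 < 0 (assuming positive values)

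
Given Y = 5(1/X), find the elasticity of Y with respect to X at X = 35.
Elasticity = -1

Elasticity = (dY/dX) · (X/Y)

dY/dX = -5/X²
At X = 35: dY/dX = -1/245, Y = 1/7

Elasticity = (-1/245) · (35 / (1/7)) = -1

Interpretation: for a small percentage change in X, the percentage change in Y is approximately -1.00 times as large.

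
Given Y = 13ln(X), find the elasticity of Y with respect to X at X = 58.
Elasticity = 1/ln(58) ≈ 0.2463

Elasticity = (dY/dX) · (X/Y)

dY/dX = 13/X
At X = 58: dY/dX = 13/58, Y = 13·ln(58)

Elasticity = (13/58) · (58 / (13·ln(58))) = 1/ln(58) ≈ 0.2463

Interpretation: for a small percentage change in X, the percentage change in Y is approximately 0.25 times as large.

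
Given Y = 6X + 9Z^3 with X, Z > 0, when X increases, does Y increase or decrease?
Y increases

Taking the partial derivative:
∂Y/∂X = 6

∂Y/∂X = 6 > 0 (assuming positive values)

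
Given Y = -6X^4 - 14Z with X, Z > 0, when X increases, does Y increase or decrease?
Y decreases

Taking the partial derivative:
∂Y/∂X = -24X^3

∂Y/∂X = -24X^3 < 0 (assuming positive values)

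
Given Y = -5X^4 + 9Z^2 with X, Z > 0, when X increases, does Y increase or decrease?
Y decreases

Taking the partial derivative:
∂Y/∂X = -20X^3

∂Y/∂X = -20X^3 < 0 (assuming positive values)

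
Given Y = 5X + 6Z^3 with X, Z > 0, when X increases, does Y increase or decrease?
Y increases

Taking the partial derivative:
∂Y/∂X = 5

∂Y/∂X = 5 > 0 (assuming positive values)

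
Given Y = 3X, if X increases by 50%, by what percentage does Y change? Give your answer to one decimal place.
50.0%

For Y = 3X:
If X → X(1 + 0.5)
Then Y → Y · (1 + 0.5)^1
     = Y · 1.5000

Percentage change = ((1 + 0.5)^1 − 1) × 100% = 50.0%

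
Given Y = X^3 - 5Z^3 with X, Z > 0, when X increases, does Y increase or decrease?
Y increases

Taking the partial derivative:
∂Y/∂X = 3X^2

∂Y/∂X = 3X^2 > 0 (assuming positive values)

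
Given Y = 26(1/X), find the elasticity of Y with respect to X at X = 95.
Elasticity = -1

Elasticity = (dY/dX) · (X/Y)

dY/dX = -26/X²
At X = 95: dY/dX = -26/9025, Y = 26/95

Elasticity = (-26/9025) · (95 / (26/95)) = -1

Interpretation: for a small percentage change in X, the percentage change in Y is approximately -1.00 times as large.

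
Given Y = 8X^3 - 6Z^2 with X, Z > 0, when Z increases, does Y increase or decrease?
Y decreases

Taking the partial derivative:
∂Y/∂Z = -12Z

∂Y/∂Z = -12Z < 0 (assuming positive values)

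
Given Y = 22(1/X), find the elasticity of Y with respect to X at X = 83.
Elasticity = -1

Elasticity = (dY/dX) · (X/Y)

dY/dX = -22/X²
At X = 83: dY/dX = -22/6889, Y = 22/83

Elasticity = (-22/6889) · (83 / (22/83)) = -1

Interpretation: for a small percentage change in X, the percentage change in Y is approximately -1.00 times as large.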